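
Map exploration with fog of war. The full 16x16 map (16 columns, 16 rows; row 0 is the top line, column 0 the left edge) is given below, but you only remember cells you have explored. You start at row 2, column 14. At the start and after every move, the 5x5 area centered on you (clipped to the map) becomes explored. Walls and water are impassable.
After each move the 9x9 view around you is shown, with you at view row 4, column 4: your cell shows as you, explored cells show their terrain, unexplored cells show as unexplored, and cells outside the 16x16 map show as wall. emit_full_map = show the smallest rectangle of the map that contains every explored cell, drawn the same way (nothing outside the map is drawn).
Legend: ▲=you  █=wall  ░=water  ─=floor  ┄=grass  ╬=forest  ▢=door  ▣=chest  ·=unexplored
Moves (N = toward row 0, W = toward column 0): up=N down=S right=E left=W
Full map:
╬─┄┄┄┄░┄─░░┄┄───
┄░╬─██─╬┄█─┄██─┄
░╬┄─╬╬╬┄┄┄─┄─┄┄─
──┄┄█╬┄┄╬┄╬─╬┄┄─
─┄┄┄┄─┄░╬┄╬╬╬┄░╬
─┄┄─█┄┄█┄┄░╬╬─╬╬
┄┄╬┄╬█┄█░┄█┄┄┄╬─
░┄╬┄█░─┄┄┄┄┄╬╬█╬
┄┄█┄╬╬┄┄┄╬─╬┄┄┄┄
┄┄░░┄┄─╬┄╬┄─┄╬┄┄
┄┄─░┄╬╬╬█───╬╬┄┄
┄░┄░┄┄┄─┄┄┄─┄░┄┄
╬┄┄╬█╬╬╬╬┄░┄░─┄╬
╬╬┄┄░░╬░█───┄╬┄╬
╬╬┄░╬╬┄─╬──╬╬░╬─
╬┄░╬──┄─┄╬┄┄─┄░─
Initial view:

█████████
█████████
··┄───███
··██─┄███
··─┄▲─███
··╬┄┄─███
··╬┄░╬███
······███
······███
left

█████████
█████████
··┄┄───██
··┄██─┄██
··┄─▲┄─██
··─╬┄┄─██
··╬╬┄░╬██
·······██
·······██

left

█████████
█████████
··░┄┄───█
··─┄██─┄█
··─┄▲┄┄─█
··╬─╬┄┄─█
··╬╬╬┄░╬█
········█
········█

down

█████████
··░┄┄───█
··─┄██─┄█
··─┄─┄┄─█
··╬─▲┄┄─█
··╬╬╬┄░╬█
··░╬╬─╬·█
········█
········█

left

█████████
···░┄┄───
··█─┄██─┄
··┄─┄─┄┄─
··┄╬▲╬┄┄─
··┄╬╬╬┄░╬
··┄░╬╬─╬·
·········
·········

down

···░┄┄───
··█─┄██─┄
··┄─┄─┄┄─
··┄╬─╬┄┄─
··┄╬▲╬┄░╬
··┄░╬╬─╬·
··┄█┄┄┄··
·········
·········

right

··░┄┄───█
·█─┄██─┄█
·┄─┄─┄┄─█
·┄╬─╬┄┄─█
·┄╬╬▲┄░╬█
·┄░╬╬─╬·█
·┄█┄┄┄╬·█
········█
········█

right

·░┄┄───██
█─┄██─┄██
┄─┄─┄┄─██
┄╬─╬┄┄─██
┄╬╬╬▲░╬██
┄░╬╬─╬╬██
┄█┄┄┄╬─██
·······██
·······██

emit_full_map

·░┄┄───
█─┄██─┄
┄─┄─┄┄─
┄╬─╬┄┄─
┄╬╬╬▲░╬
┄░╬╬─╬╬
┄█┄┄┄╬─

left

··░┄┄───█
·█─┄██─┄█
·┄─┄─┄┄─█
·┄╬─╬┄┄─█
·┄╬╬▲┄░╬█
·┄░╬╬─╬╬█
·┄█┄┄┄╬─█
········█
········█

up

█████████
··░┄┄───█
·█─┄██─┄█
·┄─┄─┄┄─█
·┄╬─▲┄┄─█
·┄╬╬╬┄░╬█
·┄░╬╬─╬╬█
·┄█┄┄┄╬─█
········█

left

█████████
···░┄┄───
··█─┄██─┄
··┄─┄─┄┄─
··┄╬▲╬┄┄─
··┄╬╬╬┄░╬
··┄░╬╬─╬╬
··┄█┄┄┄╬─
·········

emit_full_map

·░┄┄───
█─┄██─┄
┄─┄─┄┄─
┄╬▲╬┄┄─
┄╬╬╬┄░╬
┄░╬╬─╬╬
┄█┄┄┄╬─


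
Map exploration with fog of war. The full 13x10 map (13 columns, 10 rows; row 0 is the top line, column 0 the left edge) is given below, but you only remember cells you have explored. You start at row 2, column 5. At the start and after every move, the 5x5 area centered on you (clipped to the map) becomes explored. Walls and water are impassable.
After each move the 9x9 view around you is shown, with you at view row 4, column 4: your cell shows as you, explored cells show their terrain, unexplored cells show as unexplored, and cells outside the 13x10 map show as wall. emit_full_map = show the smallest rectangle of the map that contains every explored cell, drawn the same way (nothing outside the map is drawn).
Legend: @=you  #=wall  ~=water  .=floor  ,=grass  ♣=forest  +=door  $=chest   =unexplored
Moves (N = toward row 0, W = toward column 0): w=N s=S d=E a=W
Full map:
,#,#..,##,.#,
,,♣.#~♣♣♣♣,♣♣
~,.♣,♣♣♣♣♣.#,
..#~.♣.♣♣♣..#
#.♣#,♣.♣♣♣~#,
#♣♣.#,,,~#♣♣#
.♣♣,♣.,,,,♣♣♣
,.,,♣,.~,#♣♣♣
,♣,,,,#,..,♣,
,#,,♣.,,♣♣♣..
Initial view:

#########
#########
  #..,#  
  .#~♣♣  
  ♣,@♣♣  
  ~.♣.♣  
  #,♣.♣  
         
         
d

#########
#########
 #..,##  
 .#~♣♣♣  
 ♣,♣@♣♣  
 ~.♣.♣♣  
 #,♣.♣♣  
         
         

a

#########
#########
  #..,## 
  .#~♣♣♣ 
  ♣,@♣♣♣ 
  ~.♣.♣♣ 
  #,♣.♣♣ 
         
         

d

#########
#########
 #..,##  
 .#~♣♣♣  
 ♣,♣@♣♣  
 ~.♣.♣♣  
 #,♣.♣♣  
         
         

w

#########
#########
#########
 #..,##  
 .#~@♣♣  
 ♣,♣♣♣♣  
 ~.♣.♣♣  
 #,♣.♣♣  
         

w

#########
#########
#########
#########
 #..@##  
 .#~♣♣♣  
 ♣,♣♣♣♣  
 ~.♣.♣♣  
 #,♣.♣♣  

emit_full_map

#..@##
.#~♣♣♣
♣,♣♣♣♣
~.♣.♣♣
#,♣.♣♣

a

#########
#########
#########
#########
  #.@,## 
  .#~♣♣♣ 
  ♣,♣♣♣♣ 
  ~.♣.♣♣ 
  #,♣.♣♣ 

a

#########
#########
#########
#########
  ,#@.,##
  ♣.#~♣♣♣
  .♣,♣♣♣♣
   ~.♣.♣♣
   #,♣.♣♣

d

#########
#########
#########
#########
 ,#.@,## 
 ♣.#~♣♣♣ 
 .♣,♣♣♣♣ 
  ~.♣.♣♣ 
  #,♣.♣♣ 

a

#########
#########
#########
#########
  ,#@.,##
  ♣.#~♣♣♣
  .♣,♣♣♣♣
   ~.♣.♣♣
   #,♣.♣♣

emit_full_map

,#@.,##
♣.#~♣♣♣
.♣,♣♣♣♣
 ~.♣.♣♣
 #,♣.♣♣


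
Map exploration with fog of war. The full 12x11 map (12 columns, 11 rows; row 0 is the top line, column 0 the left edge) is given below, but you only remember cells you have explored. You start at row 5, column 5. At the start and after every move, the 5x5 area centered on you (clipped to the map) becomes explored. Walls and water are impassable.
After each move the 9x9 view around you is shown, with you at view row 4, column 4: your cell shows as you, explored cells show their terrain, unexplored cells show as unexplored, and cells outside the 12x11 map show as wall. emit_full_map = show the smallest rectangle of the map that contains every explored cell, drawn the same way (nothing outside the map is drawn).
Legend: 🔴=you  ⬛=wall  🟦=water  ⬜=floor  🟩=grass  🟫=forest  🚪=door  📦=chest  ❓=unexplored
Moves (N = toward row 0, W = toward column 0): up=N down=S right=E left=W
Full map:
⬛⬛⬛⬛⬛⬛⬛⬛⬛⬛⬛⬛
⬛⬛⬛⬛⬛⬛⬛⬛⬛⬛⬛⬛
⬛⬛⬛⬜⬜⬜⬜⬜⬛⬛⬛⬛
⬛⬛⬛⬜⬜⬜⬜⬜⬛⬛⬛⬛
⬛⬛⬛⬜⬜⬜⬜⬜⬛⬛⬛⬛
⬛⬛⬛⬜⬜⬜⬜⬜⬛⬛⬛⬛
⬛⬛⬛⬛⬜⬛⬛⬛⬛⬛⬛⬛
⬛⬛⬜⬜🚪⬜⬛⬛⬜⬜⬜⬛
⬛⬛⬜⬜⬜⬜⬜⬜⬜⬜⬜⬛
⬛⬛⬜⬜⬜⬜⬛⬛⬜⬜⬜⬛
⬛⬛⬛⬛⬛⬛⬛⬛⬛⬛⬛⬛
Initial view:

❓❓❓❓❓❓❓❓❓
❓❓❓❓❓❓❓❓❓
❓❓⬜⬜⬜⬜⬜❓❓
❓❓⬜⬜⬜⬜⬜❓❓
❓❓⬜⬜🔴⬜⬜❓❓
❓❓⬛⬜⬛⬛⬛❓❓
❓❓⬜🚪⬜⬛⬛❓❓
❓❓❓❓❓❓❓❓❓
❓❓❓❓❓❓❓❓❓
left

❓❓❓❓❓❓❓❓❓
❓❓❓❓❓❓❓❓❓
❓❓⬛⬜⬜⬜⬜⬜❓
❓❓⬛⬜⬜⬜⬜⬜❓
❓❓⬛⬜🔴⬜⬜⬜❓
❓❓⬛⬛⬜⬛⬛⬛❓
❓❓⬜⬜🚪⬜⬛⬛❓
❓❓❓❓❓❓❓❓❓
❓❓❓❓❓❓❓❓❓

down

❓❓❓❓❓❓❓❓❓
❓❓⬛⬜⬜⬜⬜⬜❓
❓❓⬛⬜⬜⬜⬜⬜❓
❓❓⬛⬜⬜⬜⬜⬜❓
❓❓⬛⬛🔴⬛⬛⬛❓
❓❓⬜⬜🚪⬜⬛⬛❓
❓❓⬜⬜⬜⬜⬜❓❓
❓❓❓❓❓❓❓❓❓
❓❓❓❓❓❓❓❓❓

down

❓❓⬛⬜⬜⬜⬜⬜❓
❓❓⬛⬜⬜⬜⬜⬜❓
❓❓⬛⬜⬜⬜⬜⬜❓
❓❓⬛⬛⬜⬛⬛⬛❓
❓❓⬜⬜🔴⬜⬛⬛❓
❓❓⬜⬜⬜⬜⬜❓❓
❓❓⬜⬜⬜⬜⬛❓❓
❓❓❓❓❓❓❓❓❓
⬛⬛⬛⬛⬛⬛⬛⬛⬛

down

❓❓⬛⬜⬜⬜⬜⬜❓
❓❓⬛⬜⬜⬜⬜⬜❓
❓❓⬛⬛⬜⬛⬛⬛❓
❓❓⬜⬜🚪⬜⬛⬛❓
❓❓⬜⬜🔴⬜⬜❓❓
❓❓⬜⬜⬜⬜⬛❓❓
❓❓⬛⬛⬛⬛⬛❓❓
⬛⬛⬛⬛⬛⬛⬛⬛⬛
⬛⬛⬛⬛⬛⬛⬛⬛⬛

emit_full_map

⬛⬜⬜⬜⬜⬜
⬛⬜⬜⬜⬜⬜
⬛⬜⬜⬜⬜⬜
⬛⬛⬜⬛⬛⬛
⬜⬜🚪⬜⬛⬛
⬜⬜🔴⬜⬜❓
⬜⬜⬜⬜⬛❓
⬛⬛⬛⬛⬛❓

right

❓⬛⬜⬜⬜⬜⬜❓❓
❓⬛⬜⬜⬜⬜⬜❓❓
❓⬛⬛⬜⬛⬛⬛❓❓
❓⬜⬜🚪⬜⬛⬛❓❓
❓⬜⬜⬜🔴⬜⬜❓❓
❓⬜⬜⬜⬜⬛⬛❓❓
❓⬛⬛⬛⬛⬛⬛❓❓
⬛⬛⬛⬛⬛⬛⬛⬛⬛
⬛⬛⬛⬛⬛⬛⬛⬛⬛

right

⬛⬜⬜⬜⬜⬜❓❓❓
⬛⬜⬜⬜⬜⬜❓❓❓
⬛⬛⬜⬛⬛⬛⬛❓❓
⬜⬜🚪⬜⬛⬛⬜❓❓
⬜⬜⬜⬜🔴⬜⬜❓❓
⬜⬜⬜⬜⬛⬛⬜❓❓
⬛⬛⬛⬛⬛⬛⬛❓❓
⬛⬛⬛⬛⬛⬛⬛⬛⬛
⬛⬛⬛⬛⬛⬛⬛⬛⬛

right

⬜⬜⬜⬜⬜❓❓❓❓
⬜⬜⬜⬜⬜❓❓❓❓
⬛⬜⬛⬛⬛⬛⬛❓❓
⬜🚪⬜⬛⬛⬜⬜❓❓
⬜⬜⬜⬜🔴⬜⬜❓❓
⬜⬜⬜⬛⬛⬜⬜❓❓
⬛⬛⬛⬛⬛⬛⬛❓❓
⬛⬛⬛⬛⬛⬛⬛⬛⬛
⬛⬛⬛⬛⬛⬛⬛⬛⬛

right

⬜⬜⬜⬜❓❓❓❓⬛
⬜⬜⬜⬜❓❓❓❓⬛
⬜⬛⬛⬛⬛⬛⬛❓⬛
🚪⬜⬛⬛⬜⬜⬜❓⬛
⬜⬜⬜⬜🔴⬜⬜❓⬛
⬜⬜⬛⬛⬜⬜⬜❓⬛
⬛⬛⬛⬛⬛⬛⬛❓⬛
⬛⬛⬛⬛⬛⬛⬛⬛⬛
⬛⬛⬛⬛⬛⬛⬛⬛⬛

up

⬜⬜⬜⬜❓❓❓❓⬛
⬜⬜⬜⬜❓❓❓❓⬛
⬜⬜⬜⬜⬛⬛⬛❓⬛
⬜⬛⬛⬛⬛⬛⬛❓⬛
🚪⬜⬛⬛🔴⬜⬜❓⬛
⬜⬜⬜⬜⬜⬜⬜❓⬛
⬜⬜⬛⬛⬜⬜⬜❓⬛
⬛⬛⬛⬛⬛⬛⬛❓⬛
⬛⬛⬛⬛⬛⬛⬛⬛⬛

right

⬜⬜⬜❓❓❓❓⬛⬛
⬜⬜⬜❓❓❓❓⬛⬛
⬜⬜⬜⬛⬛⬛⬛⬛⬛
⬛⬛⬛⬛⬛⬛⬛⬛⬛
⬜⬛⬛⬜🔴⬜⬛⬛⬛
⬜⬜⬜⬜⬜⬜⬛⬛⬛
⬜⬛⬛⬜⬜⬜⬛⬛⬛
⬛⬛⬛⬛⬛⬛❓⬛⬛
⬛⬛⬛⬛⬛⬛⬛⬛⬛

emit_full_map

⬛⬜⬜⬜⬜⬜❓❓❓❓
⬛⬜⬜⬜⬜⬜❓❓❓❓
⬛⬜⬜⬜⬜⬜⬛⬛⬛⬛
⬛⬛⬜⬛⬛⬛⬛⬛⬛⬛
⬜⬜🚪⬜⬛⬛⬜🔴⬜⬛
⬜⬜⬜⬜⬜⬜⬜⬜⬜⬛
⬜⬜⬜⬜⬛⬛⬜⬜⬜⬛
⬛⬛⬛⬛⬛⬛⬛⬛⬛❓


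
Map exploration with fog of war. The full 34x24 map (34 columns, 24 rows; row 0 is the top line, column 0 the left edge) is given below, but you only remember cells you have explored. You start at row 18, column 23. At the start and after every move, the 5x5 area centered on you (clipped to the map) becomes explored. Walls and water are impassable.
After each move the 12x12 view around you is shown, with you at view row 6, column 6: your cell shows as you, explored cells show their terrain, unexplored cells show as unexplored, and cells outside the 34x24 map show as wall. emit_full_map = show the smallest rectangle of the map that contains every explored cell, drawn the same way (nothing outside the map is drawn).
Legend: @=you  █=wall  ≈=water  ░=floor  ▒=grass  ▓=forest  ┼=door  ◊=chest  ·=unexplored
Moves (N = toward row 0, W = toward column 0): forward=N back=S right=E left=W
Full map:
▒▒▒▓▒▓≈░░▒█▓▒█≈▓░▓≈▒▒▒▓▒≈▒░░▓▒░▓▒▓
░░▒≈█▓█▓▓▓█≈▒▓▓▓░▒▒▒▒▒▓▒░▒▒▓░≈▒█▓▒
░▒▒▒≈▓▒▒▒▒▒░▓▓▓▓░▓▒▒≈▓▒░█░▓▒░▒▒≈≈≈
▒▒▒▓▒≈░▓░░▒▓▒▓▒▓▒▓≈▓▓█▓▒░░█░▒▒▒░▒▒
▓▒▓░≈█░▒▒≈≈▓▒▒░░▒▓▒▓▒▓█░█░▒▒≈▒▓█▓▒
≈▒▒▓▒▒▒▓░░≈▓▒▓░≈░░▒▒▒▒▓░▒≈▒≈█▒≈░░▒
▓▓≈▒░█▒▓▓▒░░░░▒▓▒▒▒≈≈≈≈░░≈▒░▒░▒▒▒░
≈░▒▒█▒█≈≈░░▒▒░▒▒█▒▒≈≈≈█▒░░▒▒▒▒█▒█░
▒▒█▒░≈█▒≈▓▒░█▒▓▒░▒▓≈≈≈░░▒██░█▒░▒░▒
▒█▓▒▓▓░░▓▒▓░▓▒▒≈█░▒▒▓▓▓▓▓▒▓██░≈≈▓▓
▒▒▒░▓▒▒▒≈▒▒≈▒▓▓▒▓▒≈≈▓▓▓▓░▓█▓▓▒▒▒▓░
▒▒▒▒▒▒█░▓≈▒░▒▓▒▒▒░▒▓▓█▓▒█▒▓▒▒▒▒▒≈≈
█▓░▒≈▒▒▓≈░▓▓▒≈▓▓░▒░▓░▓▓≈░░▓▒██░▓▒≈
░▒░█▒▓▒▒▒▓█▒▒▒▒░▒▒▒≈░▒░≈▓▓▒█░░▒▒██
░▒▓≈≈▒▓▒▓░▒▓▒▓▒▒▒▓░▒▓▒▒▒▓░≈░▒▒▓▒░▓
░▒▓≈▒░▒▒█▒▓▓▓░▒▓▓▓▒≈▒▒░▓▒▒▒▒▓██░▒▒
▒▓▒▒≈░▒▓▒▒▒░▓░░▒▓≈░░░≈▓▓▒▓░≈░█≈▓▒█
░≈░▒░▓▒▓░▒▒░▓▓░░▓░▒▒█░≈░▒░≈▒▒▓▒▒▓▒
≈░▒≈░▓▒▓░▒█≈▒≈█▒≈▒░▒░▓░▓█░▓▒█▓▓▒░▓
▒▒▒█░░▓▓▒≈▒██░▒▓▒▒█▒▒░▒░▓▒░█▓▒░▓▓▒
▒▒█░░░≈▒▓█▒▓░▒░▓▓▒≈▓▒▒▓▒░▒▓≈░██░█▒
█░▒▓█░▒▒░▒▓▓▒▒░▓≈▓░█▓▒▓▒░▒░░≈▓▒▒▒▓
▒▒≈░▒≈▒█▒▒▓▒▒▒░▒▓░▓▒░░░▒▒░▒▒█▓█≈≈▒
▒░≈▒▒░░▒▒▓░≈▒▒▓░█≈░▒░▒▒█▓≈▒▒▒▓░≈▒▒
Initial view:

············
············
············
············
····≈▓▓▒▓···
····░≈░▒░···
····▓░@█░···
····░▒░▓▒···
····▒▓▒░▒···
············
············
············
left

············
············
············
············
····░≈▓▓▒▓··
····█░≈░▒░··
····░▓@▓█░··
····▒░▒░▓▒··
····▒▒▓▒░▒··
············
············
············

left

············
············
············
············
····░░≈▓▓▒▓·
····▒█░≈░▒░·
····▒░@░▓█░·
····▒▒░▒░▓▒·
····▓▒▒▓▒░▒·
············
············
············

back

············
············
············
····░░≈▓▓▒▓·
····▒█░≈░▒░·
····▒░▓░▓█░·
····▒▒@▒░▓▒·
····▓▒▒▓▒░▒·
····█▓▒▓▒···
············
············
████████████

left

············
············
············
·····░░≈▓▓▒▓
····▒▒█░≈░▒░
····░▒░▓░▓█░
····█▒@░▒░▓▒
····≈▓▒▒▓▒░▒
····░█▓▒▓▒··
············
············
████████████

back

············
············
·····░░≈▓▓▒▓
····▒▒█░≈░▒░
····░▒░▓░▓█░
····█▒▒░▒░▓▒
····≈▓@▒▓▒░▒
····░█▓▒▓▒··
····▓▒░░░···
············
████████████
████████████

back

············
·····░░≈▓▓▒▓
····▒▒█░≈░▒░
····░▒░▓░▓█░
····█▒▒░▒░▓▒
····≈▓▒▒▓▒░▒
····░█@▒▓▒··
····▓▒░░░···
····░▒░▒▒···
████████████
████████████
████████████

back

·····░░≈▓▓▒▓
····▒▒█░≈░▒░
····░▒░▓░▓█░
····█▒▒░▒░▓▒
····≈▓▒▒▓▒░▒
····░█▓▒▓▒··
····▓▒@░░···
····░▒░▒▒···
████████████
████████████
████████████
████████████

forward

············
·····░░≈▓▓▒▓
····▒▒█░≈░▒░
····░▒░▓░▓█░
····█▒▒░▒░▓▒
····≈▓▒▒▓▒░▒
····░█@▒▓▒··
····▓▒░░░···
····░▒░▒▒···
████████████
████████████
████████████

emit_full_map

·░░≈▓▓▒▓
▒▒█░≈░▒░
░▒░▓░▓█░
█▒▒░▒░▓▒
≈▓▒▒▓▒░▒
░█@▒▓▒··
▓▒░░░···
░▒░▒▒···

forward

············
············
·····░░≈▓▓▒▓
····▒▒█░≈░▒░
····░▒░▓░▓█░
····█▒▒░▒░▓▒
····≈▓@▒▓▒░▒
····░█▓▒▓▒··
····▓▒░░░···
····░▒░▒▒···
████████████
████████████

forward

············
············
············
·····░░≈▓▓▒▓
····▒▒█░≈░▒░
····░▒░▓░▓█░
····█▒@░▒░▓▒
····≈▓▒▒▓▒░▒
····░█▓▒▓▒··
····▓▒░░░···
····░▒░▒▒···
████████████

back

············
············
·····░░≈▓▓▒▓
····▒▒█░≈░▒░
····░▒░▓░▓█░
····█▒▒░▒░▓▒
····≈▓@▒▓▒░▒
····░█▓▒▓▒··
····▓▒░░░···
····░▒░▒▒···
████████████
████████████

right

············
············
····░░≈▓▓▒▓·
···▒▒█░≈░▒░·
···░▒░▓░▓█░·
···█▒▒░▒░▓▒·
···≈▓▒@▓▒░▒·
···░█▓▒▓▒···
···▓▒░░░▒···
···░▒░▒▒····
████████████
████████████

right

············
············
···░░≈▓▓▒▓··
··▒▒█░≈░▒░··
··░▒░▓░▓█░··
··█▒▒░▒░▓▒··
··≈▓▒▒@▒░▒··
··░█▓▒▓▒░···
··▓▒░░░▒▒···
··░▒░▒▒·····
████████████
████████████

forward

············
············
············
···░░≈▓▓▒▓··
··▒▒█░≈░▒░··
··░▒░▓░▓█░··
··█▒▒░@░▓▒··
··≈▓▒▒▓▒░▒··
··░█▓▒▓▒░···
··▓▒░░░▒▒···
··░▒░▒▒·····
████████████

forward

············
············
············
············
···░░≈▓▓▒▓··
··▒▒█░≈░▒░··
··░▒░▓@▓█░··
··█▒▒░▒░▓▒··
··≈▓▒▒▓▒░▒··
··░█▓▒▓▒░···
··▓▒░░░▒▒···
··░▒░▒▒·····

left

············
············
············
············
····░░≈▓▓▒▓·
···▒▒█░≈░▒░·
···░▒░@░▓█░·
···█▒▒░▒░▓▒·
···≈▓▒▒▓▒░▒·
···░█▓▒▓▒░··
···▓▒░░░▒▒··
···░▒░▒▒····

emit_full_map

·░░≈▓▓▒▓
▒▒█░≈░▒░
░▒░@░▓█░
█▒▒░▒░▓▒
≈▓▒▒▓▒░▒
░█▓▒▓▒░·
▓▒░░░▒▒·
░▒░▒▒···

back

············
············
············
····░░≈▓▓▒▓·
···▒▒█░≈░▒░·
···░▒░▓░▓█░·
···█▒▒@▒░▓▒·
···≈▓▒▒▓▒░▒·
···░█▓▒▓▒░··
···▓▒░░░▒▒··
···░▒░▒▒····
████████████

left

············
············
············
·····░░≈▓▓▒▓
····▒▒█░≈░▒░
····░▒░▓░▓█░
····█▒@░▒░▓▒
····≈▓▒▒▓▒░▒
····░█▓▒▓▒░·
····▓▒░░░▒▒·
····░▒░▒▒···
████████████

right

············
············
············
····░░≈▓▓▒▓·
···▒▒█░≈░▒░·
···░▒░▓░▓█░·
···█▒▒@▒░▓▒·
···≈▓▒▒▓▒░▒·
···░█▓▒▓▒░··
···▓▒░░░▒▒··
···░▒░▒▒····
████████████

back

············
············
····░░≈▓▓▒▓·
···▒▒█░≈░▒░·
···░▒░▓░▓█░·
···█▒▒░▒░▓▒·
···≈▓▒@▓▒░▒·
···░█▓▒▓▒░··
···▓▒░░░▒▒··
···░▒░▒▒····
████████████
████████████

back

············
····░░≈▓▓▒▓·
···▒▒█░≈░▒░·
···░▒░▓░▓█░·
···█▒▒░▒░▓▒·
···≈▓▒▒▓▒░▒·
···░█▓@▓▒░··
···▓▒░░░▒▒··
···░▒░▒▒█···
████████████
████████████
████████████

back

····░░≈▓▓▒▓·
···▒▒█░≈░▒░·
···░▒░▓░▓█░·
···█▒▒░▒░▓▒·
···≈▓▒▒▓▒░▒·
···░█▓▒▓▒░··
···▓▒░@░▒▒··
···░▒░▒▒█···
████████████
████████████
████████████
████████████

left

·····░░≈▓▓▒▓
····▒▒█░≈░▒░
····░▒░▓░▓█░
····█▒▒░▒░▓▒
····≈▓▒▒▓▒░▒
····░█▓▒▓▒░·
····▓▒@░░▒▒·
····░▒░▒▒█··
████████████
████████████
████████████
████████████

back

····▒▒█░≈░▒░
····░▒░▓░▓█░
····█▒▒░▒░▓▒
····≈▓▒▒▓▒░▒
····░█▓▒▓▒░·
····▓▒░░░▒▒·
····░▒@▒▒█··
████████████
████████████
████████████
████████████
████████████

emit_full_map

·░░≈▓▓▒▓
▒▒█░≈░▒░
░▒░▓░▓█░
█▒▒░▒░▓▒
≈▓▒▒▓▒░▒
░█▓▒▓▒░·
▓▒░░░▒▒·
░▒@▒▒█··


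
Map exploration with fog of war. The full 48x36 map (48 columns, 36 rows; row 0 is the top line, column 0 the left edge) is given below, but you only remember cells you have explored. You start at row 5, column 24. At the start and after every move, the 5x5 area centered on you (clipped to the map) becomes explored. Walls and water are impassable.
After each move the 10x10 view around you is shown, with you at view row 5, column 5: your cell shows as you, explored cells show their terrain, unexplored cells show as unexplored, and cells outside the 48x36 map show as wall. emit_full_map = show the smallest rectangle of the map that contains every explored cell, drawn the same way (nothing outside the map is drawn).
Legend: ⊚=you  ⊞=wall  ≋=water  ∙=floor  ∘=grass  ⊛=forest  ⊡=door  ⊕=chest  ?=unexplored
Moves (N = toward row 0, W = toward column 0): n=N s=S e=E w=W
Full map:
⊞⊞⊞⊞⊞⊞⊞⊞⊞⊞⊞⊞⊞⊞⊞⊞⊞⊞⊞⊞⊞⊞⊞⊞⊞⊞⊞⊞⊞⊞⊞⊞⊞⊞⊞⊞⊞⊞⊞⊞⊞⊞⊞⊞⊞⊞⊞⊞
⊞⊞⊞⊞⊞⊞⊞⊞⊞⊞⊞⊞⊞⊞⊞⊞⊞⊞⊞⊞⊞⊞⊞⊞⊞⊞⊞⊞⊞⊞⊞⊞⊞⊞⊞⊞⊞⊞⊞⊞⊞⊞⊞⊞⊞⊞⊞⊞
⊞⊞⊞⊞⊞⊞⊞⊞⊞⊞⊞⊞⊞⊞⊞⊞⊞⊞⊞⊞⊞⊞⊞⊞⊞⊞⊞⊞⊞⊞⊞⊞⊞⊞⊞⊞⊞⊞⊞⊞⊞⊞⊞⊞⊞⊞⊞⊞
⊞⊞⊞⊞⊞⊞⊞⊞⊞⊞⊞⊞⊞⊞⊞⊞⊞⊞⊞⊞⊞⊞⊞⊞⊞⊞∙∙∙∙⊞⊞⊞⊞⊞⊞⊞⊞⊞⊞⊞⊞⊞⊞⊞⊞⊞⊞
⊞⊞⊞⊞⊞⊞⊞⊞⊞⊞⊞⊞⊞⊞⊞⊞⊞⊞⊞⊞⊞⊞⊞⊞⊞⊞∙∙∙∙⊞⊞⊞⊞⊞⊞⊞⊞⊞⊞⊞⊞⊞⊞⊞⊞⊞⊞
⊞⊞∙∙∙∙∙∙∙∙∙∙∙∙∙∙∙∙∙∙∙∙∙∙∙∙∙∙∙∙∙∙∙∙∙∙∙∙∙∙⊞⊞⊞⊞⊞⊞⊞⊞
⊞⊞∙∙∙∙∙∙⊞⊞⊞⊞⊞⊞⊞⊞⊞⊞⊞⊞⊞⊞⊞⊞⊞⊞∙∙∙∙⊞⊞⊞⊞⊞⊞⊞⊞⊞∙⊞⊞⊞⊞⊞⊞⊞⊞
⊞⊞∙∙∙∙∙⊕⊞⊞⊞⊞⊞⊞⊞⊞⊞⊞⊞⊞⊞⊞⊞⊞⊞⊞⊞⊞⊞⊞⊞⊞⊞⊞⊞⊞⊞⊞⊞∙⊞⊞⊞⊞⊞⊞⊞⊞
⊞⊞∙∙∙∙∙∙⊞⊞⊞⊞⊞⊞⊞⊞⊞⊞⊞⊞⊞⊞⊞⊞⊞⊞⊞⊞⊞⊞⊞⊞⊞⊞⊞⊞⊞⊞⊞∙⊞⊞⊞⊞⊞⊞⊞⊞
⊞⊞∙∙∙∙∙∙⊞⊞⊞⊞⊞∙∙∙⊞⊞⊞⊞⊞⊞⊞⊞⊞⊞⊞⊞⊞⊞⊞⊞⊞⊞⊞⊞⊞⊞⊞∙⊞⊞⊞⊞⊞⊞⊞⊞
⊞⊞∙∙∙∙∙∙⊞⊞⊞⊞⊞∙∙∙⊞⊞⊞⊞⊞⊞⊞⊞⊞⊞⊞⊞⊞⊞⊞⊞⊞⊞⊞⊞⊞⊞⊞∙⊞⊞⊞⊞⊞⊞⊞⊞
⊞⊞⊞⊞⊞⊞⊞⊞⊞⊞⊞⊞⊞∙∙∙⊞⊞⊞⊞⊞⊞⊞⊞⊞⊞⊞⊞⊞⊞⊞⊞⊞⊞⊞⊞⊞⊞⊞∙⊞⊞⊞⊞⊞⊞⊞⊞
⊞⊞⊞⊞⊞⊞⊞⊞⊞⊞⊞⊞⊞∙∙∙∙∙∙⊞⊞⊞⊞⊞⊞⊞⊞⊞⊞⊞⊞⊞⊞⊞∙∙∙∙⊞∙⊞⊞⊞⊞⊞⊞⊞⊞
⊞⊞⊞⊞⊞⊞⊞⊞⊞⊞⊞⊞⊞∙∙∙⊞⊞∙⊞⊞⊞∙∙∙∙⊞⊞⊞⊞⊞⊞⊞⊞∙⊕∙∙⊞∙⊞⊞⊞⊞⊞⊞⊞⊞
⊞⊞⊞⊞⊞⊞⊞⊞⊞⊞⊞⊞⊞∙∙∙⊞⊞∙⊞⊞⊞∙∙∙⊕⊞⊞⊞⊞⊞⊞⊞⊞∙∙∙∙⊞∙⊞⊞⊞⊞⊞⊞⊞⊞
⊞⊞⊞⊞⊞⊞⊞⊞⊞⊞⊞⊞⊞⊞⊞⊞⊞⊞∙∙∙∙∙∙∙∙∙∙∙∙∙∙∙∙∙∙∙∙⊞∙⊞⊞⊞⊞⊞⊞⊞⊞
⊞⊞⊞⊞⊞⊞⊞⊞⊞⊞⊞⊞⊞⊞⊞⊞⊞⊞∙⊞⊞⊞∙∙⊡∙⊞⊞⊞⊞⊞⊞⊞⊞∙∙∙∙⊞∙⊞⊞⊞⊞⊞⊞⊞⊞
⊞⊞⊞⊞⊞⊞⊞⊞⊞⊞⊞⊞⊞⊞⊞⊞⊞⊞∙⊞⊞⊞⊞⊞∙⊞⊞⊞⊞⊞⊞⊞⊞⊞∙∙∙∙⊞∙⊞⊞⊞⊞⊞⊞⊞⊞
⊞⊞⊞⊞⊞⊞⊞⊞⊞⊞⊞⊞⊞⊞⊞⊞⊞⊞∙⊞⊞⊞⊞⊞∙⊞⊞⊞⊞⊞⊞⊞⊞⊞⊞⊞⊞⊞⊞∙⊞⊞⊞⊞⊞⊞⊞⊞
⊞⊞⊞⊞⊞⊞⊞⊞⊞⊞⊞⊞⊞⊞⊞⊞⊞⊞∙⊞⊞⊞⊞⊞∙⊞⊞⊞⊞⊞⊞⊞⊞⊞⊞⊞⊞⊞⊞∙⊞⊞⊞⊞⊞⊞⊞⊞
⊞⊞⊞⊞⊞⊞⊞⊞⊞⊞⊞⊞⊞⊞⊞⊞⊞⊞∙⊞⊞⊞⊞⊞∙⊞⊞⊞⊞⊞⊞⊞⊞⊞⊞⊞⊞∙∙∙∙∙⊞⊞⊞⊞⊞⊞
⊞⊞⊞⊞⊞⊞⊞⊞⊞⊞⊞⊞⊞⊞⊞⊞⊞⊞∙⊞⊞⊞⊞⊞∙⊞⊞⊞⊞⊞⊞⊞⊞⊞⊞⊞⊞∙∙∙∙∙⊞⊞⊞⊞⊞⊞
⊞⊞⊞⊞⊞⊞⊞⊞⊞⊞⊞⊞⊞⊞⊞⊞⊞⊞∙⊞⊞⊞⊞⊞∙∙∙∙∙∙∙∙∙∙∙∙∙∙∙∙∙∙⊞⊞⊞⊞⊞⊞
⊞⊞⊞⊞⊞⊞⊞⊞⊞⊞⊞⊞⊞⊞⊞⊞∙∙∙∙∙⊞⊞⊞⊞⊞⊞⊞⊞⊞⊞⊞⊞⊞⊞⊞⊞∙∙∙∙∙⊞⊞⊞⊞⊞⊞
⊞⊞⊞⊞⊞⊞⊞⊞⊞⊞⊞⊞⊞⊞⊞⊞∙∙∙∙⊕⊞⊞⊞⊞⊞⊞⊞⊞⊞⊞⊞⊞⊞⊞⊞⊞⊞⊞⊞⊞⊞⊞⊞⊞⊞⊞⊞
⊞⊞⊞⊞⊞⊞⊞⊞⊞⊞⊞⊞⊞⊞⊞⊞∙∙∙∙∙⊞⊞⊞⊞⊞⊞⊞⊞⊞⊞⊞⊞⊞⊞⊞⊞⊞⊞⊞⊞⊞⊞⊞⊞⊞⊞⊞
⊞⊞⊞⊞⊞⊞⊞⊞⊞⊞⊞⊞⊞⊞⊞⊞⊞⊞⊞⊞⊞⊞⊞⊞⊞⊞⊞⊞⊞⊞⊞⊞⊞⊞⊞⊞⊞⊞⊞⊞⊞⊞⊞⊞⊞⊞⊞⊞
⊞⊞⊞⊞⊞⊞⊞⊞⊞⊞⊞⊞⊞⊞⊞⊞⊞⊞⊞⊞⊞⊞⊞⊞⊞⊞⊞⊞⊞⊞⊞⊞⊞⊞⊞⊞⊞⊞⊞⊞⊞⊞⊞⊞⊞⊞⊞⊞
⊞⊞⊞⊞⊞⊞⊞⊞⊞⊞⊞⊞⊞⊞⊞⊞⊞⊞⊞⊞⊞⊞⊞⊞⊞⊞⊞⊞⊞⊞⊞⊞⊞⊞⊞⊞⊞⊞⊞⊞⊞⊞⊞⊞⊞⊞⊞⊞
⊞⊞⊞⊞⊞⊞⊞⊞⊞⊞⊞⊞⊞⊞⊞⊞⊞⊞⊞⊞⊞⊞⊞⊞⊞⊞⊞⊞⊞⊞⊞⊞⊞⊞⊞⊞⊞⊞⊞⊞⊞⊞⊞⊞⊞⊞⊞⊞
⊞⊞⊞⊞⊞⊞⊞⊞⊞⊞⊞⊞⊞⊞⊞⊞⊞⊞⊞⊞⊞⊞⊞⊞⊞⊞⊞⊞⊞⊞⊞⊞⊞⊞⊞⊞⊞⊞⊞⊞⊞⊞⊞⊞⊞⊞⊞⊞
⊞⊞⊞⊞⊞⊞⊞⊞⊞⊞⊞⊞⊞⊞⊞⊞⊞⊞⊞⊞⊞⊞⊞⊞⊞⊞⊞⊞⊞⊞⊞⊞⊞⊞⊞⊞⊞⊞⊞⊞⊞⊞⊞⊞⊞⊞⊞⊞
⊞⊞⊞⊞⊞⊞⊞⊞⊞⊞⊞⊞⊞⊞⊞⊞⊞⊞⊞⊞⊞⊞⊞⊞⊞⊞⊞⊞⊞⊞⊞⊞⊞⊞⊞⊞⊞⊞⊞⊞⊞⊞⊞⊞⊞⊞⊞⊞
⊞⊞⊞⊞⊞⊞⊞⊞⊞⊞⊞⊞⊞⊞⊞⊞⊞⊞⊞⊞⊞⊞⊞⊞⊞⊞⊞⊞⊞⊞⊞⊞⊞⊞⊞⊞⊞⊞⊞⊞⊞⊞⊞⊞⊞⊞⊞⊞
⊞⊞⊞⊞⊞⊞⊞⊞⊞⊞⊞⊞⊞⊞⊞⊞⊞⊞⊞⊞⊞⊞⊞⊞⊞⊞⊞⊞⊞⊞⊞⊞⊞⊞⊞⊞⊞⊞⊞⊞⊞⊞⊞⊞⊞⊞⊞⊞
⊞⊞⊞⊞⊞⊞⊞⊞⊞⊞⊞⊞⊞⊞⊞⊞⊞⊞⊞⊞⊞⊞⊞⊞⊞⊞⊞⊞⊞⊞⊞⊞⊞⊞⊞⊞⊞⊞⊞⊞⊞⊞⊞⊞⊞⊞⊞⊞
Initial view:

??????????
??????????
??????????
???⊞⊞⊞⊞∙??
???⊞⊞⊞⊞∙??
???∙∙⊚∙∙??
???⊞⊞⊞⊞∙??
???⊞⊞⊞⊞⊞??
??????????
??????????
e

??????????
??????????
??????????
??⊞⊞⊞⊞∙∙??
??⊞⊞⊞⊞∙∙??
??∙∙∙⊚∙∙??
??⊞⊞⊞⊞∙∙??
??⊞⊞⊞⊞⊞⊞??
??????????
??????????

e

??????????
??????????
??????????
?⊞⊞⊞⊞∙∙∙??
?⊞⊞⊞⊞∙∙∙??
?∙∙∙∙⊚∙∙??
?⊞⊞⊞⊞∙∙∙??
?⊞⊞⊞⊞⊞⊞⊞??
??????????
??????????

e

??????????
??????????
??????????
⊞⊞⊞⊞∙∙∙∙??
⊞⊞⊞⊞∙∙∙∙??
∙∙∙∙∙⊚∙∙??
⊞⊞⊞⊞∙∙∙∙??
⊞⊞⊞⊞⊞⊞⊞⊞??
??????????
??????????

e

??????????
??????????
??????????
⊞⊞⊞∙∙∙∙⊞??
⊞⊞⊞∙∙∙∙⊞??
∙∙∙∙∙⊚∙∙??
⊞⊞⊞∙∙∙∙⊞??
⊞⊞⊞⊞⊞⊞⊞⊞??
??????????
??????????

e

??????????
??????????
??????????
⊞⊞∙∙∙∙⊞⊞??
⊞⊞∙∙∙∙⊞⊞??
∙∙∙∙∙⊚∙∙??
⊞⊞∙∙∙∙⊞⊞??
⊞⊞⊞⊞⊞⊞⊞⊞??
??????????
??????????

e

??????????
??????????
??????????
⊞∙∙∙∙⊞⊞⊞??
⊞∙∙∙∙⊞⊞⊞??
∙∙∙∙∙⊚∙∙??
⊞∙∙∙∙⊞⊞⊞??
⊞⊞⊞⊞⊞⊞⊞⊞??
??????????
??????????

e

??????????
??????????
??????????
∙∙∙∙⊞⊞⊞⊞??
∙∙∙∙⊞⊞⊞⊞??
∙∙∙∙∙⊚∙∙??
∙∙∙∙⊞⊞⊞⊞??
⊞⊞⊞⊞⊞⊞⊞⊞??
??????????
??????????

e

??????????
??????????
??????????
∙∙∙⊞⊞⊞⊞⊞??
∙∙∙⊞⊞⊞⊞⊞??
∙∙∙∙∙⊚∙∙??
∙∙∙⊞⊞⊞⊞⊞??
⊞⊞⊞⊞⊞⊞⊞⊞??
??????????
??????????

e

??????????
??????????
??????????
∙∙⊞⊞⊞⊞⊞⊞??
∙∙⊞⊞⊞⊞⊞⊞??
∙∙∙∙∙⊚∙∙??
∙∙⊞⊞⊞⊞⊞⊞??
⊞⊞⊞⊞⊞⊞⊞⊞??
??????????
??????????

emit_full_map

⊞⊞⊞⊞∙∙∙∙⊞⊞⊞⊞⊞⊞
⊞⊞⊞⊞∙∙∙∙⊞⊞⊞⊞⊞⊞
∙∙∙∙∙∙∙∙∙∙∙⊚∙∙
⊞⊞⊞⊞∙∙∙∙⊞⊞⊞⊞⊞⊞
⊞⊞⊞⊞⊞⊞⊞⊞⊞⊞⊞⊞⊞⊞

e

??????????
??????????
??????????
∙⊞⊞⊞⊞⊞⊞⊞??
∙⊞⊞⊞⊞⊞⊞⊞??
∙∙∙∙∙⊚∙∙??
∙⊞⊞⊞⊞⊞⊞⊞??
⊞⊞⊞⊞⊞⊞⊞⊞??
??????????
??????????

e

??????????
??????????
??????????
⊞⊞⊞⊞⊞⊞⊞⊞??
⊞⊞⊞⊞⊞⊞⊞⊞??
∙∙∙∙∙⊚∙∙??
⊞⊞⊞⊞⊞⊞⊞⊞??
⊞⊞⊞⊞⊞⊞⊞⊞??
??????????
??????????

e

??????????
??????????
??????????
⊞⊞⊞⊞⊞⊞⊞⊞??
⊞⊞⊞⊞⊞⊞⊞⊞??
∙∙∙∙∙⊚∙∙??
⊞⊞⊞⊞⊞⊞⊞⊞??
⊞⊞⊞⊞⊞⊞⊞⊞??
??????????
??????????

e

??????????
??????????
??????????
⊞⊞⊞⊞⊞⊞⊞⊞??
⊞⊞⊞⊞⊞⊞⊞⊞??
∙∙∙∙∙⊚∙∙??
⊞⊞⊞⊞⊞⊞⊞∙??
⊞⊞⊞⊞⊞⊞⊞∙??
??????????
??????????

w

??????????
??????????
??????????
⊞⊞⊞⊞⊞⊞⊞⊞⊞?
⊞⊞⊞⊞⊞⊞⊞⊞⊞?
∙∙∙∙∙⊚∙∙∙?
⊞⊞⊞⊞⊞⊞⊞⊞∙?
⊞⊞⊞⊞⊞⊞⊞⊞∙?
??????????
??????????

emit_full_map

⊞⊞⊞⊞∙∙∙∙⊞⊞⊞⊞⊞⊞⊞⊞⊞⊞
⊞⊞⊞⊞∙∙∙∙⊞⊞⊞⊞⊞⊞⊞⊞⊞⊞
∙∙∙∙∙∙∙∙∙∙∙∙∙∙⊚∙∙∙
⊞⊞⊞⊞∙∙∙∙⊞⊞⊞⊞⊞⊞⊞⊞⊞∙
⊞⊞⊞⊞⊞⊞⊞⊞⊞⊞⊞⊞⊞⊞⊞⊞⊞∙

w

??????????
??????????
??????????
⊞⊞⊞⊞⊞⊞⊞⊞⊞⊞
⊞⊞⊞⊞⊞⊞⊞⊞⊞⊞
∙∙∙∙∙⊚∙∙∙∙
⊞⊞⊞⊞⊞⊞⊞⊞⊞∙
⊞⊞⊞⊞⊞⊞⊞⊞⊞∙
??????????
??????????

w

??????????
??????????
??????????
∙⊞⊞⊞⊞⊞⊞⊞⊞⊞
∙⊞⊞⊞⊞⊞⊞⊞⊞⊞
∙∙∙∙∙⊚∙∙∙∙
∙⊞⊞⊞⊞⊞⊞⊞⊞⊞
⊞⊞⊞⊞⊞⊞⊞⊞⊞⊞
??????????
??????????

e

??????????
??????????
??????????
⊞⊞⊞⊞⊞⊞⊞⊞⊞⊞
⊞⊞⊞⊞⊞⊞⊞⊞⊞⊞
∙∙∙∙∙⊚∙∙∙∙
⊞⊞⊞⊞⊞⊞⊞⊞⊞∙
⊞⊞⊞⊞⊞⊞⊞⊞⊞∙
??????????
??????????

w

??????????
??????????
??????????
∙⊞⊞⊞⊞⊞⊞⊞⊞⊞
∙⊞⊞⊞⊞⊞⊞⊞⊞⊞
∙∙∙∙∙⊚∙∙∙∙
∙⊞⊞⊞⊞⊞⊞⊞⊞⊞
⊞⊞⊞⊞⊞⊞⊞⊞⊞⊞
??????????
??????????


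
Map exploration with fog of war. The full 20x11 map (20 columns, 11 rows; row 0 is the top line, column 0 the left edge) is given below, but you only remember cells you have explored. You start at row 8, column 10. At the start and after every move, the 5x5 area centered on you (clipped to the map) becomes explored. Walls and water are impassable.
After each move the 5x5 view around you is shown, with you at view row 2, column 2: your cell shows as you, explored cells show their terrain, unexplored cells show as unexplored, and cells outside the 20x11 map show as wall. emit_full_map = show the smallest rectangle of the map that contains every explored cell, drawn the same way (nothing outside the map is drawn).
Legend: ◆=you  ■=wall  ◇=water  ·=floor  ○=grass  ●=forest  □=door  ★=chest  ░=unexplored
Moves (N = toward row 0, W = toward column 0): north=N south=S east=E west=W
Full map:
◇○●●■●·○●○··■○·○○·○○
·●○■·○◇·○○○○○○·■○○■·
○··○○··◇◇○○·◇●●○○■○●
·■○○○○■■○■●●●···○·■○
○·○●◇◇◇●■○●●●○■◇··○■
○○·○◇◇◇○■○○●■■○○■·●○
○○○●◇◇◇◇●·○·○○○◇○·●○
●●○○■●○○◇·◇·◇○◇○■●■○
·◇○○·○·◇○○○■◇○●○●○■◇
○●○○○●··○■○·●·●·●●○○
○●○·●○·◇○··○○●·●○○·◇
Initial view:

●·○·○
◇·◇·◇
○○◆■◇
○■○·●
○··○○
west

◇●·○·
○◇·◇·
◇○◆○■
·○■○·
◇○··○

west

◇◇●·○
○○◇·◇
·◇◆○○
··○■○
·◇○··

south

○○◇·◇
·◇○○○
··◆■○
·◇○··
■■■■■

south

·◇○○○
··○■○
·◇◆··
■■■■■
■■■■■

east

◇○○○■
·○■○·
◇○◆·○
■■■■■
■■■■■

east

○○○■◇
○■○·●
○·◆○○
■■■■■
■■■■■

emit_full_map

◇◇●·○·○
○○◇·◇·◇
·◇○○○■◇
··○■○·●
·◇○·◆○○

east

○○■◇○
■○·●·
··◆○●
■■■■■
■■■■■

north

·◇·◇○
○○■◇○
■○◆●·
··○○●
■■■■■

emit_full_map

◇◇●·○·○░
○○◇·◇·◇○
·◇○○○■◇○
··○■○◆●·
·◇○··○○●


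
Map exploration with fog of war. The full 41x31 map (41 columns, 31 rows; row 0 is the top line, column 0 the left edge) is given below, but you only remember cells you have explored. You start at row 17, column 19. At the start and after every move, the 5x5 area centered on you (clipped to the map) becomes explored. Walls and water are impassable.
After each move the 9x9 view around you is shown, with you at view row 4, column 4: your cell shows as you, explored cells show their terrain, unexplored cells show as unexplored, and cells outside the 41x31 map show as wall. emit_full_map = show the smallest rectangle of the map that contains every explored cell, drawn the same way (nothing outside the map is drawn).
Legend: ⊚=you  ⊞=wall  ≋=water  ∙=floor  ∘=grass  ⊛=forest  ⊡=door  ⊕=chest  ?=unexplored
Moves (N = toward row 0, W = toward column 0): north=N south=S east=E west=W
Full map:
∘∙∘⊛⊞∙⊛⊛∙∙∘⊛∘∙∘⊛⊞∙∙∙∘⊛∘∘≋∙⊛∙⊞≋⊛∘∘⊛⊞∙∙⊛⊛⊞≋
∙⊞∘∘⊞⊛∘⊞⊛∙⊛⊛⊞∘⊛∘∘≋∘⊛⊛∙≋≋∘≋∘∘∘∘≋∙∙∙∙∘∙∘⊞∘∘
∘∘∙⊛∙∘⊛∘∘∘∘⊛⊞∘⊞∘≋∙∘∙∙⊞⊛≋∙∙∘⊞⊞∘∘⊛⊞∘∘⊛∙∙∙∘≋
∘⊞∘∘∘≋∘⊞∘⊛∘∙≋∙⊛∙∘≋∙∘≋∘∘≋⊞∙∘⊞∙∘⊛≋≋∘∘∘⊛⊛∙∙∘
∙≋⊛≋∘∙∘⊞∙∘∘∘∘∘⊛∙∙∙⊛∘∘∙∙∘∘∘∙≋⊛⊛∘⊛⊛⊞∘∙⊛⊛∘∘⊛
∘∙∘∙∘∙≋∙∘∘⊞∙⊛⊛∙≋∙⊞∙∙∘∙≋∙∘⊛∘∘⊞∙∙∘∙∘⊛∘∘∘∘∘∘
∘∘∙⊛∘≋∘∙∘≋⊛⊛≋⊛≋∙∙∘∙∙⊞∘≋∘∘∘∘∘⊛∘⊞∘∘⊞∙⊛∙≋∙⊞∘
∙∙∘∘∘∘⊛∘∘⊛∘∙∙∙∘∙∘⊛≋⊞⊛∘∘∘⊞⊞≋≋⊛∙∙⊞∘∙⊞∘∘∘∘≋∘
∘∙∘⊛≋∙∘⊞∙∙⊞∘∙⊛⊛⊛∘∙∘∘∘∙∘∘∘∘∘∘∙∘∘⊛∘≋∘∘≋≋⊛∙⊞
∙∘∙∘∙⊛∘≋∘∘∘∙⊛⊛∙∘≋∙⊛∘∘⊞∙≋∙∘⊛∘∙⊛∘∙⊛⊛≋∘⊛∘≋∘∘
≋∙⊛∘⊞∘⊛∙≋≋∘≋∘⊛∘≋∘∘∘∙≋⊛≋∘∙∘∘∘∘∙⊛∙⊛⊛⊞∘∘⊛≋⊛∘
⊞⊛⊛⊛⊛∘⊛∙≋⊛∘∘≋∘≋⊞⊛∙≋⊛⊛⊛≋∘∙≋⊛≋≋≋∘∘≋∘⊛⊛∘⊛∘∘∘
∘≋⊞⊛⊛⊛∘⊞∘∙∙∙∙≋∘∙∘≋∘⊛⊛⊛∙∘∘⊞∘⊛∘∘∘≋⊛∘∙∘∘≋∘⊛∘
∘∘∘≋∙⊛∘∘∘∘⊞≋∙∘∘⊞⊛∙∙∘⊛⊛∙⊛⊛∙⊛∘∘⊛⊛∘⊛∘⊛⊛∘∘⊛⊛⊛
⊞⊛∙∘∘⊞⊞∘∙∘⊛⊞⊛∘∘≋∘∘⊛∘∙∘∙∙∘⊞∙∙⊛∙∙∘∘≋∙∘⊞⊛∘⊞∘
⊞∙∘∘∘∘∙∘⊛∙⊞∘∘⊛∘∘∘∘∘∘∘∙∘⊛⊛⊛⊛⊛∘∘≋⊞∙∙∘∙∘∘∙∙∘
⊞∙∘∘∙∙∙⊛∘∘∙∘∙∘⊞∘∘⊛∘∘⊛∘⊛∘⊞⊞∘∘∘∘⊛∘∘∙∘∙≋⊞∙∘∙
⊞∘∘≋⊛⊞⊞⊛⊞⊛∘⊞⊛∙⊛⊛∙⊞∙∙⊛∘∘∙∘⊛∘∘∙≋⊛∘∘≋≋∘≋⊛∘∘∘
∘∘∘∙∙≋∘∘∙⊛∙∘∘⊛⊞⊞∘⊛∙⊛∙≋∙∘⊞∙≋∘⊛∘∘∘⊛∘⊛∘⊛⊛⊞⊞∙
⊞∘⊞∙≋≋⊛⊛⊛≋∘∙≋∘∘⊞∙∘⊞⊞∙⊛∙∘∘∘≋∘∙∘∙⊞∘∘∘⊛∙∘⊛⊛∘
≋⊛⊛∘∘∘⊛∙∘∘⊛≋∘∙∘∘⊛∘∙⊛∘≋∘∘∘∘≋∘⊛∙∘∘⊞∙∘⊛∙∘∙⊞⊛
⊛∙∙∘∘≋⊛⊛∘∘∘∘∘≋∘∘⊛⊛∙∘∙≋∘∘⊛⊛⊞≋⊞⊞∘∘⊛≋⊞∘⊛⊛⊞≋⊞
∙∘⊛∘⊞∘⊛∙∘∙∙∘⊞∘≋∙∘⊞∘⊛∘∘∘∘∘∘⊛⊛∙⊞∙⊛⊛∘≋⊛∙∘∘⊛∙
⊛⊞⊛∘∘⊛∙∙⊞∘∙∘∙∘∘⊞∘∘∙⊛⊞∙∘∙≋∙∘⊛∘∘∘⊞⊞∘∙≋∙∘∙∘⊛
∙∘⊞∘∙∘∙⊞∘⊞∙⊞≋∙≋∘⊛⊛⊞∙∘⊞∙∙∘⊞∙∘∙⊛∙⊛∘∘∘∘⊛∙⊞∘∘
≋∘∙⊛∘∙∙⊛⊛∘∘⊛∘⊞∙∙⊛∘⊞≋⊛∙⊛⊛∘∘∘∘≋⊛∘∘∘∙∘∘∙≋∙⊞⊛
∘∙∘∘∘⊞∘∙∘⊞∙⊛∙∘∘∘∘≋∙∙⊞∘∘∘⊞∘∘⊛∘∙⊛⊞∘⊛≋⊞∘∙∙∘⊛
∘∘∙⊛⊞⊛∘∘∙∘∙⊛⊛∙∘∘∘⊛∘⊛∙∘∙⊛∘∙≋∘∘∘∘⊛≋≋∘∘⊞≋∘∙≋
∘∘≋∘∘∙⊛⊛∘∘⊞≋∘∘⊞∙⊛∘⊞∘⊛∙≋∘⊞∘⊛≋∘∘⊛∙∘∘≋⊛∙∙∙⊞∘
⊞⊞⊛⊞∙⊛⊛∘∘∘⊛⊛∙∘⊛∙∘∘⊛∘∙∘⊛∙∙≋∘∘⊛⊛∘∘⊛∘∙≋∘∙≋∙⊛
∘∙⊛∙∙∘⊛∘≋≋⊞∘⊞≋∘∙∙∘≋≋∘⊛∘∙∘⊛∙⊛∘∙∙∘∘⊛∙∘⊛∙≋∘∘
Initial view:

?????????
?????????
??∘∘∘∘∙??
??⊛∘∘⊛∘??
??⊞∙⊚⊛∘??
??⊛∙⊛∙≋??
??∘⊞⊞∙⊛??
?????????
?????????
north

?????????
?????????
??∘⊛∘∙∘??
??∘∘∘∘∙??
??⊛∘⊚⊛∘??
??⊞∙∙⊛∘??
??⊛∙⊛∙≋??
??∘⊞⊞∙⊛??
?????????

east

?????????
?????????
?∘⊛∘∙∘∙??
?∘∘∘∘∙∘??
?⊛∘∘⊚∘⊛??
?⊞∙∙⊛∘∘??
?⊛∙⊛∙≋∙??
?∘⊞⊞∙⊛???
?????????

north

?????????
?????????
??∙∘⊛⊛∙??
?∘⊛∘∙∘∙??
?∘∘∘⊚∙∘??
?⊛∘∘⊛∘⊛??
?⊞∙∙⊛∘∘??
?⊛∙⊛∙≋∙??
?∘⊞⊞∙⊛???

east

?????????
?????????
?∙∘⊛⊛∙⊛??
∘⊛∘∙∘∙∙??
∘∘∘∘⊚∘⊛??
⊛∘∘⊛∘⊛∘??
⊞∙∙⊛∘∘∙??
⊛∙⊛∙≋∙???
∘⊞⊞∙⊛????

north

?????????
?????????
??⊛⊛⊛∙∘??
?∙∘⊛⊛∙⊛??
∘⊛∘∙⊚∙∙??
∘∘∘∘∙∘⊛??
⊛∘∘⊛∘⊛∘??
⊞∙∙⊛∘∘∙??
⊛∙⊛∙≋∙???

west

?????????
?????????
??∘⊛⊛⊛∙∘?
??∙∘⊛⊛∙⊛?
?∘⊛∘⊚∘∙∙?
?∘∘∘∘∙∘⊛?
?⊛∘∘⊛∘⊛∘?
?⊞∙∙⊛∘∘∙?
?⊛∙⊛∙≋∙??

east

?????????
?????????
?∘⊛⊛⊛∙∘??
?∙∘⊛⊛∙⊛??
∘⊛∘∙⊚∙∙??
∘∘∘∘∙∘⊛??
⊛∘∘⊛∘⊛∘??
⊞∙∙⊛∘∘∙??
⊛∙⊛∙≋∙???

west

?????????
?????????
??∘⊛⊛⊛∙∘?
??∙∘⊛⊛∙⊛?
?∘⊛∘⊚∘∙∙?
?∘∘∘∘∙∘⊛?
?⊛∘∘⊛∘⊛∘?
?⊞∙∙⊛∘∘∙?
?⊛∙⊛∙≋∙??

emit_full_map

?∘⊛⊛⊛∙∘
?∙∘⊛⊛∙⊛
∘⊛∘⊚∘∙∙
∘∘∘∘∙∘⊛
⊛∘∘⊛∘⊛∘
⊞∙∙⊛∘∘∙
⊛∙⊛∙≋∙?
∘⊞⊞∙⊛??

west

?????????
?????????
??≋∘⊛⊛⊛∙∘
??∙∙∘⊛⊛∙⊛
??∘⊛⊚∙∘∙∙
??∘∘∘∘∙∘⊛
??⊛∘∘⊛∘⊛∘
??⊞∙∙⊛∘∘∙
??⊛∙⊛∙≋∙?

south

?????????
??≋∘⊛⊛⊛∙∘
??∙∙∘⊛⊛∙⊛
??∘⊛∘∙∘∙∙
??∘∘⊚∘∙∘⊛
??⊛∘∘⊛∘⊛∘
??⊞∙∙⊛∘∘∙
??⊛∙⊛∙≋∙?
??∘⊞⊞∙⊛??

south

??≋∘⊛⊛⊛∙∘
??∙∙∘⊛⊛∙⊛
??∘⊛∘∙∘∙∙
??∘∘∘∘∙∘⊛
??⊛∘⊚⊛∘⊛∘
??⊞∙∙⊛∘∘∙
??⊛∙⊛∙≋∙?
??∘⊞⊞∙⊛??
?????????

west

???≋∘⊛⊛⊛∙
???∙∙∘⊛⊛∙
??∘∘⊛∘∙∘∙
??∘∘∘∘∘∙∘
??∘⊛⊚∘⊛∘⊛
??∙⊞∙∙⊛∘∘
??∘⊛∙⊛∙≋∙
???∘⊞⊞∙⊛?
?????????

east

??≋∘⊛⊛⊛∙∘
??∙∙∘⊛⊛∙⊛
?∘∘⊛∘∙∘∙∙
?∘∘∘∘∘∙∘⊛
?∘⊛∘⊚⊛∘⊛∘
?∙⊞∙∙⊛∘∘∙
?∘⊛∙⊛∙≋∙?
??∘⊞⊞∙⊛??
?????????

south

??∙∙∘⊛⊛∙⊛
?∘∘⊛∘∙∘∙∙
?∘∘∘∘∘∙∘⊛
?∘⊛∘∘⊛∘⊛∘
?∙⊞∙⊚⊛∘∘∙
?∘⊛∙⊛∙≋∙?
??∘⊞⊞∙⊛??
?????????
?????????

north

??≋∘⊛⊛⊛∙∘
??∙∙∘⊛⊛∙⊛
?∘∘⊛∘∙∘∙∙
?∘∘∘∘∘∙∘⊛
?∘⊛∘⊚⊛∘⊛∘
?∙⊞∙∙⊛∘∘∙
?∘⊛∙⊛∙≋∙?
??∘⊞⊞∙⊛??
?????????

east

?≋∘⊛⊛⊛∙∘?
?∙∙∘⊛⊛∙⊛?
∘∘⊛∘∙∘∙∙?
∘∘∘∘∘∙∘⊛?
∘⊛∘∘⊚∘⊛∘?
∙⊞∙∙⊛∘∘∙?
∘⊛∙⊛∙≋∙??
?∘⊞⊞∙⊛???
?????????
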